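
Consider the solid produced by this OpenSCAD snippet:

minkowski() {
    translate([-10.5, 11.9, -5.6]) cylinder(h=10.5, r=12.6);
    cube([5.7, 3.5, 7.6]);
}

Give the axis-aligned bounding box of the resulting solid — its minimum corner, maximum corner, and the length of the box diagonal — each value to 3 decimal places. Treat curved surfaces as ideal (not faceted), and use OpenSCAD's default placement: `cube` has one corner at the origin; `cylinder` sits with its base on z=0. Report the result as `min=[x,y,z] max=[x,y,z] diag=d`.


min=[-23.100,-0.700,-5.600] max=[7.800,28.000,12.500] diag=45.892

A = translate([-10.5, 11.9, -5.6]) cylinder(h=10.5, r=12.6) → bbox [-23.1,-0.7,-5.6] .. [2.1,24.5,4.9]
B = cube([5.7, 3.5, 7.6]) → bbox [0,0,0] .. [5.7,3.5,7.6]
lo = A.lo+B.lo = [-23.1+0, -0.7+0, -5.6+0] = [-23.100,-0.700,-5.600]
hi = A.hi+B.hi = [2.1+5.7, 24.5+3.5, 4.9+7.6] = [7.800,28.000,12.500]
diag = √(30.9²+28.7²+18.1²) = √2106.11 = 45.892


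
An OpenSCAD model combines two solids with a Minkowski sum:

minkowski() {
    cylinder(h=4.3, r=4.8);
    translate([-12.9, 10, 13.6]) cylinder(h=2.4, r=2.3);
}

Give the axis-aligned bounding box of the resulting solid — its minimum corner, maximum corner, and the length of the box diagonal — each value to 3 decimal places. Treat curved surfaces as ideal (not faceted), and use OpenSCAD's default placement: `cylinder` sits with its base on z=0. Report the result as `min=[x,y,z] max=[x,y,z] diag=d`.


min=[-20.000,2.900,13.600] max=[-5.800,17.100,20.300] diag=21.170

A = translate([-12.9, 10, 13.6]) cylinder(h=2.4, r=2.3) → bbox [-15.2,7.7,13.6] .. [-10.6,12.3,16]
B = cylinder(h=4.3, r=4.8) → bbox [-4.8,-4.8,0] .. [4.8,4.8,4.3]
lo = A.lo+B.lo = [-15.2-4.8, 7.7-4.8, 13.6+0] = [-20.000,2.900,13.600]
hi = A.hi+B.hi = [-10.6+4.8, 12.3+4.8, 16+4.3] = [-5.800,17.100,20.300]
diag = √(14.2²+14.2²+6.7²) = √448.17 = 21.170


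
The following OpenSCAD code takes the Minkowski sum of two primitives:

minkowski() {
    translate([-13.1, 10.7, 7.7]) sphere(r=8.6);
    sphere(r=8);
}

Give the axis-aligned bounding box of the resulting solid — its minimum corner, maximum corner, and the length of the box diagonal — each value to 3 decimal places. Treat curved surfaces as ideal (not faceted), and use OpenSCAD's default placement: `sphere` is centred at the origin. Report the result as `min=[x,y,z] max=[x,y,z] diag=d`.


min=[-29.700,-5.900,-8.900] max=[3.500,27.300,24.300] diag=57.504

A = translate([-13.1, 10.7, 7.7]) sphere(r=8.6) → bbox [-21.7,2.1,-0.9] .. [-4.5,19.3,16.3]
B = sphere(r=8) → bbox [-8,-8,-8] .. [8,8,8]
lo = A.lo+B.lo = [-21.7-8, 2.1-8, -0.9-8] = [-29.700,-5.900,-8.900]
hi = A.hi+B.hi = [-4.5+8, 19.3+8, 16.3+8] = [3.500,27.300,24.300]
diag = √(33.2²+33.2²+33.2²) = √3306.72 = 57.504


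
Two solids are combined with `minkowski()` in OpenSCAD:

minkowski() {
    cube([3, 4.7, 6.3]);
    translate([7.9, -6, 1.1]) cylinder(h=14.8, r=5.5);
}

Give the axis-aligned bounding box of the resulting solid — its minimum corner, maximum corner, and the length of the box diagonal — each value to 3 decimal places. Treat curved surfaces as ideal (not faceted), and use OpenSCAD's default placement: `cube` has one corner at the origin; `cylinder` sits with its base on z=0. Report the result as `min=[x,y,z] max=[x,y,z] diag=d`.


A = translate([7.9, -6, 1.1]) cylinder(h=14.8, r=5.5) → bbox [2.4,-11.5,1.1] .. [13.4,-0.5,15.9]
B = cube([3, 4.7, 6.3]) → bbox [0,0,0] .. [3,4.7,6.3]
lo = A.lo+B.lo = [2.4+0, -11.5+0, 1.1+0] = [2.400,-11.500,1.100]
hi = A.hi+B.hi = [13.4+3, -0.5+4.7, 15.9+6.3] = [16.400,4.200,22.200]
diag = √(14²+15.7²+21.1²) = √887.7 = 29.794

min=[2.400,-11.500,1.100] max=[16.400,4.200,22.200] diag=29.794


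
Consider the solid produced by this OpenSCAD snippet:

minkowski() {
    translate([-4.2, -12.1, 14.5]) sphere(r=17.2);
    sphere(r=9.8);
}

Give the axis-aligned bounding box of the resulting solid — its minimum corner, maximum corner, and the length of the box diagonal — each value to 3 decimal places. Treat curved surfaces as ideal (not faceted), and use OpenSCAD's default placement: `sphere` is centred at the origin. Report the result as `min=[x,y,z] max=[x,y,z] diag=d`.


A = translate([-4.2, -12.1, 14.5]) sphere(r=17.2) → bbox [-21.4,-29.3,-2.7] .. [13,5.1,31.7]
B = sphere(r=9.8) → bbox [-9.8,-9.8,-9.8] .. [9.8,9.8,9.8]
lo = A.lo+B.lo = [-21.4-9.8, -29.3-9.8, -2.7-9.8] = [-31.200,-39.100,-12.500]
hi = A.hi+B.hi = [13+9.8, 5.1+9.8, 31.7+9.8] = [22.800,14.900,41.500]
diag = √(54²+54²+54²) = √8748 = 93.531

min=[-31.200,-39.100,-12.500] max=[22.800,14.900,41.500] diag=93.531


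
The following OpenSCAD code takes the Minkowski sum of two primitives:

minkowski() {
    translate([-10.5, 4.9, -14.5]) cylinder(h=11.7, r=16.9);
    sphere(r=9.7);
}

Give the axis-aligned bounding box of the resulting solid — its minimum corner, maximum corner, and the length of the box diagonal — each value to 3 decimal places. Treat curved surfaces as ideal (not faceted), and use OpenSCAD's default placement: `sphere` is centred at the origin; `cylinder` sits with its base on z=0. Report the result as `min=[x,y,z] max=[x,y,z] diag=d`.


A = translate([-10.5, 4.9, -14.5]) cylinder(h=11.7, r=16.9) → bbox [-27.4,-12,-14.5] .. [6.4,21.8,-2.8]
B = sphere(r=9.7) → bbox [-9.7,-9.7,-9.7] .. [9.7,9.7,9.7]
lo = A.lo+B.lo = [-27.4-9.7, -12-9.7, -14.5-9.7] = [-37.100,-21.700,-24.200]
hi = A.hi+B.hi = [6.4+9.7, 21.8+9.7, -2.8+9.7] = [16.100,31.500,6.900]
diag = √(53.2²+53.2²+31.1²) = √6627.69 = 81.411

min=[-37.100,-21.700,-24.200] max=[16.100,31.500,6.900] diag=81.411


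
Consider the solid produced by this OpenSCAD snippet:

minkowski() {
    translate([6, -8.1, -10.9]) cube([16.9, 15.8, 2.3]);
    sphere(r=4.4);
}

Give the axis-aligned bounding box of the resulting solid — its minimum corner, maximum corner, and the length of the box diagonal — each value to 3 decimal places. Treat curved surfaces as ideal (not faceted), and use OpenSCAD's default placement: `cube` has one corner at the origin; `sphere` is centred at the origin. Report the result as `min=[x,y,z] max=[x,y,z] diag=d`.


min=[1.600,-12.500,-15.300] max=[27.300,12.100,-4.200] diag=37.267

A = translate([6, -8.1, -10.9]) cube([16.9, 15.8, 2.3]) → bbox [6,-8.1,-10.9] .. [22.9,7.7,-8.6]
B = sphere(r=4.4) → bbox [-4.4,-4.4,-4.4] .. [4.4,4.4,4.4]
lo = A.lo+B.lo = [6-4.4, -8.1-4.4, -10.9-4.4] = [1.600,-12.500,-15.300]
hi = A.hi+B.hi = [22.9+4.4, 7.7+4.4, -8.6+4.4] = [27.300,12.100,-4.200]
diag = √(25.7²+24.6²+11.1²) = √1388.86 = 37.267


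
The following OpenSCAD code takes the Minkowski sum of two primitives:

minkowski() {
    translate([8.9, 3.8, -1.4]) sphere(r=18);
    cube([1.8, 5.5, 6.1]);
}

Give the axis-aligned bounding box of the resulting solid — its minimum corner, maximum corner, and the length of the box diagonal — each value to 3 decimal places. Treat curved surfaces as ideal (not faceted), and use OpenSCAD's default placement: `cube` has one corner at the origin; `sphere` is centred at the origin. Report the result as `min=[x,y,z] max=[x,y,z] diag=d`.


min=[-9.100,-14.200,-19.400] max=[28.700,27.300,22.700] diag=70.168

A = translate([8.9, 3.8, -1.4]) sphere(r=18) → bbox [-9.1,-14.2,-19.4] .. [26.9,21.8,16.6]
B = cube([1.8, 5.5, 6.1]) → bbox [0,0,0] .. [1.8,5.5,6.1]
lo = A.lo+B.lo = [-9.1+0, -14.2+0, -19.4+0] = [-9.100,-14.200,-19.400]
hi = A.hi+B.hi = [26.9+1.8, 21.8+5.5, 16.6+6.1] = [28.700,27.300,22.700]
diag = √(37.8²+41.5²+42.1²) = √4923.5 = 70.168


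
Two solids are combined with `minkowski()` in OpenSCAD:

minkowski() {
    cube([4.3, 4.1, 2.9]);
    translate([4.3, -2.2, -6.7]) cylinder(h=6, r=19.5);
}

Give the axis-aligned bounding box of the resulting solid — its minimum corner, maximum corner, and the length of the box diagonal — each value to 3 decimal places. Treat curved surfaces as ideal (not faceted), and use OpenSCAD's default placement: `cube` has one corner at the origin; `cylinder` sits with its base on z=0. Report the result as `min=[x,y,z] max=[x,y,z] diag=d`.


A = translate([4.3, -2.2, -6.7]) cylinder(h=6, r=19.5) → bbox [-15.2,-21.7,-6.7] .. [23.8,17.3,-0.7]
B = cube([4.3, 4.1, 2.9]) → bbox [0,0,0] .. [4.3,4.1,2.9]
lo = A.lo+B.lo = [-15.2+0, -21.7+0, -6.7+0] = [-15.200,-21.700,-6.700]
hi = A.hi+B.hi = [23.8+4.3, 17.3+4.1, -0.7+2.9] = [28.100,21.400,2.200]
diag = √(43.3²+43.1²+8.9²) = √3811.71 = 61.739

min=[-15.200,-21.700,-6.700] max=[28.100,21.400,2.200] diag=61.739


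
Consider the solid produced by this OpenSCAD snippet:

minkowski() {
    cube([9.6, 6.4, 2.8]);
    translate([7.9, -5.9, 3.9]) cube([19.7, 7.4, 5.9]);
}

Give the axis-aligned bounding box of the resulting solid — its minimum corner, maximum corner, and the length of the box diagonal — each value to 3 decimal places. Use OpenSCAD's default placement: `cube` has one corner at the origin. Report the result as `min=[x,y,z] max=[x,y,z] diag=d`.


A = translate([7.9, -5.9, 3.9]) cube([19.7, 7.4, 5.9]) → bbox [7.9,-5.9,3.9] .. [27.6,1.5,9.8]
B = cube([9.6, 6.4, 2.8]) → bbox [0,0,0] .. [9.6,6.4,2.8]
lo = A.lo+B.lo = [7.9+0, -5.9+0, 3.9+0] = [7.900,-5.900,3.900]
hi = A.hi+B.hi = [27.6+9.6, 1.5+6.4, 9.8+2.8] = [37.200,7.900,12.600]
diag = √(29.3²+13.8²+8.7²) = √1124.62 = 33.535

min=[7.900,-5.900,3.900] max=[37.200,7.900,12.600] diag=33.535


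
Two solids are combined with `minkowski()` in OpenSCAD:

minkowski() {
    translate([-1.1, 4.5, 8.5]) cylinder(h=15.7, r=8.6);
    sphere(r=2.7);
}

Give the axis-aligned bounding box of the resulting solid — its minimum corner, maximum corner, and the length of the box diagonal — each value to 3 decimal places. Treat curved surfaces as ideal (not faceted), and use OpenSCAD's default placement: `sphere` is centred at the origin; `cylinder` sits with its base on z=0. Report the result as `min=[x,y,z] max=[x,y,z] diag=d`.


min=[-12.400,-6.800,5.800] max=[10.200,15.800,26.900] diag=38.298

A = translate([-1.1, 4.5, 8.5]) cylinder(h=15.7, r=8.6) → bbox [-9.7,-4.1,8.5] .. [7.5,13.1,24.2]
B = sphere(r=2.7) → bbox [-2.7,-2.7,-2.7] .. [2.7,2.7,2.7]
lo = A.lo+B.lo = [-9.7-2.7, -4.1-2.7, 8.5-2.7] = [-12.400,-6.800,5.800]
hi = A.hi+B.hi = [7.5+2.7, 13.1+2.7, 24.2+2.7] = [10.200,15.800,26.900]
diag = √(22.6²+22.6²+21.1²) = √1466.73 = 38.298


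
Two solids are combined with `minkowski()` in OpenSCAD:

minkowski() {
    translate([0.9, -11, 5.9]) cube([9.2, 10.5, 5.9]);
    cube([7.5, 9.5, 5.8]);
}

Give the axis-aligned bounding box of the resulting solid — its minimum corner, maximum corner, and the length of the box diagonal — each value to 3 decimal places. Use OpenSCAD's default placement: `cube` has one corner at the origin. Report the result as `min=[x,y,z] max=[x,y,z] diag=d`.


min=[0.900,-11.000,5.900] max=[17.600,9.000,17.600] diag=28.562

A = translate([0.9, -11, 5.9]) cube([9.2, 10.5, 5.9]) → bbox [0.9,-11,5.9] .. [10.1,-0.5,11.8]
B = cube([7.5, 9.5, 5.8]) → bbox [0,0,0] .. [7.5,9.5,5.8]
lo = A.lo+B.lo = [0.9+0, -11+0, 5.9+0] = [0.900,-11.000,5.900]
hi = A.hi+B.hi = [10.1+7.5, -0.5+9.5, 11.8+5.8] = [17.600,9.000,17.600]
diag = √(16.7²+20²+11.7²) = √815.78 = 28.562


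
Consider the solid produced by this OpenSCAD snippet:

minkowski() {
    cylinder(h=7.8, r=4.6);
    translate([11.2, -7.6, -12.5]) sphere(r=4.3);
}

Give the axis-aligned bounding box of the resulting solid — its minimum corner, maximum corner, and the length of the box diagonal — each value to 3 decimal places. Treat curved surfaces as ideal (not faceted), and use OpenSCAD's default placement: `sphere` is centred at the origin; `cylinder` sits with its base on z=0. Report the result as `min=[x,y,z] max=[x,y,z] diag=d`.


A = translate([11.2, -7.6, -12.5]) sphere(r=4.3) → bbox [6.9,-11.9,-16.8] .. [15.5,-3.3,-8.2]
B = cylinder(h=7.8, r=4.6) → bbox [-4.6,-4.6,0] .. [4.6,4.6,7.8]
lo = A.lo+B.lo = [6.9-4.6, -11.9-4.6, -16.8+0] = [2.300,-16.500,-16.800]
hi = A.hi+B.hi = [15.5+4.6, -3.3+4.6, -8.2+7.8] = [20.100,1.300,-0.400]
diag = √(17.8²+17.8²+16.4²) = √902.64 = 30.044

min=[2.300,-16.500,-16.800] max=[20.100,1.300,-0.400] diag=30.044


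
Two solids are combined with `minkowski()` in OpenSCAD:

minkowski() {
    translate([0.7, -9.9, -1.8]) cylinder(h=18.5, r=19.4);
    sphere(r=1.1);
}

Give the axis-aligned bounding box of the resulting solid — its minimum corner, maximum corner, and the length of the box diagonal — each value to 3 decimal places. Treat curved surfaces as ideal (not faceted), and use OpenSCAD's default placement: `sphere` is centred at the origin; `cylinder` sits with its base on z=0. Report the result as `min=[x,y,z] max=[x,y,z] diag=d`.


A = translate([0.7, -9.9, -1.8]) cylinder(h=18.5, r=19.4) → bbox [-18.7,-29.3,-1.8] .. [20.1,9.5,16.7]
B = sphere(r=1.1) → bbox [-1.1,-1.1,-1.1] .. [1.1,1.1,1.1]
lo = A.lo+B.lo = [-18.7-1.1, -29.3-1.1, -1.8-1.1] = [-19.800,-30.400,-2.900]
hi = A.hi+B.hi = [20.1+1.1, 9.5+1.1, 16.7+1.1] = [21.200,10.600,17.800]
diag = √(41²+41²+20.7²) = √3790.49 = 61.567

min=[-19.800,-30.400,-2.900] max=[21.200,10.600,17.800] diag=61.567


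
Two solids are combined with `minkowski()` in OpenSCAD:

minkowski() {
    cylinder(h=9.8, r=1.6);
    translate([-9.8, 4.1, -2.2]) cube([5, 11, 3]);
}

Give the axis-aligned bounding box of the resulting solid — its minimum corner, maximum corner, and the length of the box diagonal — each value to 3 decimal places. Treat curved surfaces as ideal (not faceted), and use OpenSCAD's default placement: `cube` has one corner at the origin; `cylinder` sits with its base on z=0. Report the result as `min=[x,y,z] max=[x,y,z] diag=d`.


A = translate([-9.8, 4.1, -2.2]) cube([5, 11, 3]) → bbox [-9.8,4.1,-2.2] .. [-4.8,15.1,0.8]
B = cylinder(h=9.8, r=1.6) → bbox [-1.6,-1.6,0] .. [1.6,1.6,9.8]
lo = A.lo+B.lo = [-9.8-1.6, 4.1-1.6, -2.2+0] = [-11.400,2.500,-2.200]
hi = A.hi+B.hi = [-4.8+1.6, 15.1+1.6, 0.8+9.8] = [-3.200,16.700,10.600]
diag = √(8.2²+14.2²+12.8²) = √432.72 = 20.802

min=[-11.400,2.500,-2.200] max=[-3.200,16.700,10.600] diag=20.802


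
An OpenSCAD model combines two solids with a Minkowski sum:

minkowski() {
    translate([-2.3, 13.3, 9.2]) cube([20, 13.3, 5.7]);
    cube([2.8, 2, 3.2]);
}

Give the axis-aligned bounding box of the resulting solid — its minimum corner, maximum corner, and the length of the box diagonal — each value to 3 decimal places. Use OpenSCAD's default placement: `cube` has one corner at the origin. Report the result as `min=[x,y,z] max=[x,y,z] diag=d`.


min=[-2.300,13.300,9.200] max=[20.500,28.600,18.100] diag=28.864

A = translate([-2.3, 13.3, 9.2]) cube([20, 13.3, 5.7]) → bbox [-2.3,13.3,9.2] .. [17.7,26.6,14.9]
B = cube([2.8, 2, 3.2]) → bbox [0,0,0] .. [2.8,2,3.2]
lo = A.lo+B.lo = [-2.3+0, 13.3+0, 9.2+0] = [-2.300,13.300,9.200]
hi = A.hi+B.hi = [17.7+2.8, 26.6+2, 14.9+3.2] = [20.500,28.600,18.100]
diag = √(22.8²+15.3²+8.9²) = √833.14 = 28.864


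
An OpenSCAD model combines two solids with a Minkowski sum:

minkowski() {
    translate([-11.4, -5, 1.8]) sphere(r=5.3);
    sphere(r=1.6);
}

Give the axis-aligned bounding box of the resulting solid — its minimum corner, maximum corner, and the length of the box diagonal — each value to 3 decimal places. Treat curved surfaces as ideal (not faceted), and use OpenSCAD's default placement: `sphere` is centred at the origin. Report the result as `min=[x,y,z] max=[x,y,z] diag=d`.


min=[-18.300,-11.900,-5.100] max=[-4.500,1.900,8.700] diag=23.902

A = translate([-11.4, -5, 1.8]) sphere(r=5.3) → bbox [-16.7,-10.3,-3.5] .. [-6.1,0.3,7.1]
B = sphere(r=1.6) → bbox [-1.6,-1.6,-1.6] .. [1.6,1.6,1.6]
lo = A.lo+B.lo = [-16.7-1.6, -10.3-1.6, -3.5-1.6] = [-18.300,-11.900,-5.100]
hi = A.hi+B.hi = [-6.1+1.6, 0.3+1.6, 7.1+1.6] = [-4.500,1.900,8.700]
diag = √(13.8²+13.8²+13.8²) = √571.32 = 23.902


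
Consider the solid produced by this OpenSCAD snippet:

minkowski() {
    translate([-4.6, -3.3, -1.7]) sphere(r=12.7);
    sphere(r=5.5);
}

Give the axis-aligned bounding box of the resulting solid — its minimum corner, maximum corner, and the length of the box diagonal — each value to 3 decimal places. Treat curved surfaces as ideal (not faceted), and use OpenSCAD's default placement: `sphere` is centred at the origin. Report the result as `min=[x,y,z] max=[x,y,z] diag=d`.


min=[-22.800,-21.500,-19.900] max=[13.600,14.900,16.500] diag=63.047

A = translate([-4.6, -3.3, -1.7]) sphere(r=12.7) → bbox [-17.3,-16,-14.4] .. [8.1,9.4,11]
B = sphere(r=5.5) → bbox [-5.5,-5.5,-5.5] .. [5.5,5.5,5.5]
lo = A.lo+B.lo = [-17.3-5.5, -16-5.5, -14.4-5.5] = [-22.800,-21.500,-19.900]
hi = A.hi+B.hi = [8.1+5.5, 9.4+5.5, 11+5.5] = [13.600,14.900,16.500]
diag = √(36.4²+36.4²+36.4²) = √3974.88 = 63.047


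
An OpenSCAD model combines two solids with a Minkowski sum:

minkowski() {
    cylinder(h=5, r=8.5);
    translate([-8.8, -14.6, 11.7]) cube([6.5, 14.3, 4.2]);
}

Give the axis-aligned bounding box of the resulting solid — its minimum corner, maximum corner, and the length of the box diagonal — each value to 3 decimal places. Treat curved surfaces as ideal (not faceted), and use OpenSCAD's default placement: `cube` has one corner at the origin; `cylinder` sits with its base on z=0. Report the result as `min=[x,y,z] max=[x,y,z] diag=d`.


min=[-17.300,-23.100,11.700] max=[6.200,8.200,20.900] diag=40.207

A = translate([-8.8, -14.6, 11.7]) cube([6.5, 14.3, 4.2]) → bbox [-8.8,-14.6,11.7] .. [-2.3,-0.3,15.9]
B = cylinder(h=5, r=8.5) → bbox [-8.5,-8.5,0] .. [8.5,8.5,5]
lo = A.lo+B.lo = [-8.8-8.5, -14.6-8.5, 11.7+0] = [-17.300,-23.100,11.700]
hi = A.hi+B.hi = [-2.3+8.5, -0.3+8.5, 15.9+5] = [6.200,8.200,20.900]
diag = √(23.5²+31.3²+9.2²) = √1616.58 = 40.207


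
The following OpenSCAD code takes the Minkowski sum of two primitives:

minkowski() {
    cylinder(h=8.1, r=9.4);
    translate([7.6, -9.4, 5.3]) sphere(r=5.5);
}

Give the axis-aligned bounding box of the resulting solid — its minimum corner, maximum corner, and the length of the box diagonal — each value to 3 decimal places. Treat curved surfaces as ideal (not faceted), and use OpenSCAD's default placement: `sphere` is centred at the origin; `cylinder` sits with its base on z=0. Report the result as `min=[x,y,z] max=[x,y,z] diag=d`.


A = translate([7.6, -9.4, 5.3]) sphere(r=5.5) → bbox [2.1,-14.9,-0.2] .. [13.1,-3.9,10.8]
B = cylinder(h=8.1, r=9.4) → bbox [-9.4,-9.4,0] .. [9.4,9.4,8.1]
lo = A.lo+B.lo = [2.1-9.4, -14.9-9.4, -0.2+0] = [-7.300,-24.300,-0.200]
hi = A.hi+B.hi = [13.1+9.4, -3.9+9.4, 10.8+8.1] = [22.500,5.500,18.900]
diag = √(29.8²+29.8²+19.1²) = √2140.89 = 46.270

min=[-7.300,-24.300,-0.200] max=[22.500,5.500,18.900] diag=46.270


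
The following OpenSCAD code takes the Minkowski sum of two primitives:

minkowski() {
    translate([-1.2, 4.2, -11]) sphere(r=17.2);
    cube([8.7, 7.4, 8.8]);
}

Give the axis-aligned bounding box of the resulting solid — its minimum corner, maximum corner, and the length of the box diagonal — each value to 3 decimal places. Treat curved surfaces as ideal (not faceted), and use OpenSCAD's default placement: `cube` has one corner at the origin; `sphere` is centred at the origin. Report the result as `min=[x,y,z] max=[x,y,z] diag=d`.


min=[-18.400,-13.000,-28.200] max=[24.700,28.800,15.000] diag=73.967

A = translate([-1.2, 4.2, -11]) sphere(r=17.2) → bbox [-18.4,-13,-28.2] .. [16,21.4,6.2]
B = cube([8.7, 7.4, 8.8]) → bbox [0,0,0] .. [8.7,7.4,8.8]
lo = A.lo+B.lo = [-18.4+0, -13+0, -28.2+0] = [-18.400,-13.000,-28.200]
hi = A.hi+B.hi = [16+8.7, 21.4+7.4, 6.2+8.8] = [24.700,28.800,15.000]
diag = √(43.1²+41.8²+43.2²) = √5471.09 = 73.967


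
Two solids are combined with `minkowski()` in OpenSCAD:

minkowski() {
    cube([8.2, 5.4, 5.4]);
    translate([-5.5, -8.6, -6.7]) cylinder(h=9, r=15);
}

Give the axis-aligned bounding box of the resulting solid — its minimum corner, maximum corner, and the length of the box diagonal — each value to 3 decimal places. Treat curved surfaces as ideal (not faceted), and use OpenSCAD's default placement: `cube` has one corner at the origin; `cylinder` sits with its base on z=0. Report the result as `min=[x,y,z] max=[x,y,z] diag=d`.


A = translate([-5.5, -8.6, -6.7]) cylinder(h=9, r=15) → bbox [-20.5,-23.6,-6.7] .. [9.5,6.4,2.3]
B = cube([8.2, 5.4, 5.4]) → bbox [0,0,0] .. [8.2,5.4,5.4]
lo = A.lo+B.lo = [-20.5+0, -23.6+0, -6.7+0] = [-20.500,-23.600,-6.700]
hi = A.hi+B.hi = [9.5+8.2, 6.4+5.4, 2.3+5.4] = [17.700,11.800,7.700]
diag = √(38.2²+35.4²+14.4²) = √2919.76 = 54.035

min=[-20.500,-23.600,-6.700] max=[17.700,11.800,7.700] diag=54.035


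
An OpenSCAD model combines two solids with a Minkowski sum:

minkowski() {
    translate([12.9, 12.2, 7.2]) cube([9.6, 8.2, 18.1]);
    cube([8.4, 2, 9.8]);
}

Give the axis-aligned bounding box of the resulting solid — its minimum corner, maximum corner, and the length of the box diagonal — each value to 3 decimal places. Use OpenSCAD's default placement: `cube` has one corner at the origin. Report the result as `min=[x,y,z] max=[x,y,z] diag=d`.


min=[12.900,12.200,7.200] max=[30.900,22.400,35.100] diag=34.734

A = translate([12.9, 12.2, 7.2]) cube([9.6, 8.2, 18.1]) → bbox [12.9,12.2,7.2] .. [22.5,20.4,25.3]
B = cube([8.4, 2, 9.8]) → bbox [0,0,0] .. [8.4,2,9.8]
lo = A.lo+B.lo = [12.9+0, 12.2+0, 7.2+0] = [12.900,12.200,7.200]
hi = A.hi+B.hi = [22.5+8.4, 20.4+2, 25.3+9.8] = [30.900,22.400,35.100]
diag = √(18²+10.2²+27.9²) = √1206.45 = 34.734


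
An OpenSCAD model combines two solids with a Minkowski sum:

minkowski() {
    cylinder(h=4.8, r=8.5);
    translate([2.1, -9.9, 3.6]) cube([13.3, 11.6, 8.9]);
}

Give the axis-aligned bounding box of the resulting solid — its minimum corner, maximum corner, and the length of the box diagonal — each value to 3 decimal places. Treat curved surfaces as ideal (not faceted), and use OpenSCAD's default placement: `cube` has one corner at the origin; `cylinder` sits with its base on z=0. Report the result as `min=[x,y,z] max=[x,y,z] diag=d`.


A = translate([2.1, -9.9, 3.6]) cube([13.3, 11.6, 8.9]) → bbox [2.1,-9.9,3.6] .. [15.4,1.7,12.5]
B = cylinder(h=4.8, r=8.5) → bbox [-8.5,-8.5,0] .. [8.5,8.5,4.8]
lo = A.lo+B.lo = [2.1-8.5, -9.9-8.5, 3.6+0] = [-6.400,-18.400,3.600]
hi = A.hi+B.hi = [15.4+8.5, 1.7+8.5, 12.5+4.8] = [23.900,10.200,17.300]
diag = √(30.3²+28.6²+13.7²) = √1923.74 = 43.860

min=[-6.400,-18.400,3.600] max=[23.900,10.200,17.300] diag=43.860


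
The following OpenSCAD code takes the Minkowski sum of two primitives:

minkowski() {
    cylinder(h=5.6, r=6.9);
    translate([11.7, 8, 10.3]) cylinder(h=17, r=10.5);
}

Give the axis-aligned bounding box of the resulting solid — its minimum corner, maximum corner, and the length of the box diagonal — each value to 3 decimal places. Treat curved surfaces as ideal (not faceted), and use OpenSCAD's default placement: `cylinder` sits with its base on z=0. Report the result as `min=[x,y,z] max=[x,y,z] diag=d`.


A = translate([11.7, 8, 10.3]) cylinder(h=17, r=10.5) → bbox [1.2,-2.5,10.3] .. [22.2,18.5,27.3]
B = cylinder(h=5.6, r=6.9) → bbox [-6.9,-6.9,0] .. [6.9,6.9,5.6]
lo = A.lo+B.lo = [1.2-6.9, -2.5-6.9, 10.3+0] = [-5.700,-9.400,10.300]
hi = A.hi+B.hi = [22.2+6.9, 18.5+6.9, 27.3+5.6] = [29.100,25.400,32.900]
diag = √(34.8²+34.8²+22.6²) = √2932.84 = 54.156

min=[-5.700,-9.400,10.300] max=[29.100,25.400,32.900] diag=54.156


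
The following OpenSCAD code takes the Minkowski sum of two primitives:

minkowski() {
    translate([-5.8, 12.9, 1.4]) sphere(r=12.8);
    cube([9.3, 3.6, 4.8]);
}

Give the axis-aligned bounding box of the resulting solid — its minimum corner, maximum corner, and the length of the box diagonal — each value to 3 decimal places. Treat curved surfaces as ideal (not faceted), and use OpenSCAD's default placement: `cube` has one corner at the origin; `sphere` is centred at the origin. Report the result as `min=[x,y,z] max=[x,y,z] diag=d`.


A = translate([-5.8, 12.9, 1.4]) sphere(r=12.8) → bbox [-18.6,0.1,-11.4] .. [7,25.7,14.2]
B = cube([9.3, 3.6, 4.8]) → bbox [0,0,0] .. [9.3,3.6,4.8]
lo = A.lo+B.lo = [-18.6+0, 0.1+0, -11.4+0] = [-18.600,0.100,-11.400]
hi = A.hi+B.hi = [7+9.3, 25.7+3.6, 14.2+4.8] = [16.300,29.300,19.000]
diag = √(34.9²+29.2²+30.4²) = √2994.81 = 54.725

min=[-18.600,0.100,-11.400] max=[16.300,29.300,19.000] diag=54.725


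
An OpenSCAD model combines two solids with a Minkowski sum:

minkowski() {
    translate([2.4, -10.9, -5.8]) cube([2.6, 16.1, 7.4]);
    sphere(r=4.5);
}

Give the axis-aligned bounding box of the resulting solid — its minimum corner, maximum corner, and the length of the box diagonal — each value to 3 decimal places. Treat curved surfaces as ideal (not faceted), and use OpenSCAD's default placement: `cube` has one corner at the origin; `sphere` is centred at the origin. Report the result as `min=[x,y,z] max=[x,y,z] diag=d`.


min=[-2.100,-15.400,-10.300] max=[9.500,9.700,6.100] diag=32.149

A = translate([2.4, -10.9, -5.8]) cube([2.6, 16.1, 7.4]) → bbox [2.4,-10.9,-5.8] .. [5,5.2,1.6]
B = sphere(r=4.5) → bbox [-4.5,-4.5,-4.5] .. [4.5,4.5,4.5]
lo = A.lo+B.lo = [2.4-4.5, -10.9-4.5, -5.8-4.5] = [-2.100,-15.400,-10.300]
hi = A.hi+B.hi = [5+4.5, 5.2+4.5, 1.6+4.5] = [9.500,9.700,6.100]
diag = √(11.6²+25.1²+16.4²) = √1033.53 = 32.149


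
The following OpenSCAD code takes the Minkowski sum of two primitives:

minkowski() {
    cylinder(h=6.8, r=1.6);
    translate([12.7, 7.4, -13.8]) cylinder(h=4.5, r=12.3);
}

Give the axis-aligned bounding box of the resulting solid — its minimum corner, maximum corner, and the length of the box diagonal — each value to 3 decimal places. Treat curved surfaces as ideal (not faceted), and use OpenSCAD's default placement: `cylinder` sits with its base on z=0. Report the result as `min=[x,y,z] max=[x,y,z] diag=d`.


min=[-1.200,-6.500,-13.800] max=[26.600,21.300,-2.500] diag=40.907

A = translate([12.7, 7.4, -13.8]) cylinder(h=4.5, r=12.3) → bbox [0.4,-4.9,-13.8] .. [25,19.7,-9.3]
B = cylinder(h=6.8, r=1.6) → bbox [-1.6,-1.6,0] .. [1.6,1.6,6.8]
lo = A.lo+B.lo = [0.4-1.6, -4.9-1.6, -13.8+0] = [-1.200,-6.500,-13.800]
hi = A.hi+B.hi = [25+1.6, 19.7+1.6, -9.3+6.8] = [26.600,21.300,-2.500]
diag = √(27.8²+27.8²+11.3²) = √1673.37 = 40.907


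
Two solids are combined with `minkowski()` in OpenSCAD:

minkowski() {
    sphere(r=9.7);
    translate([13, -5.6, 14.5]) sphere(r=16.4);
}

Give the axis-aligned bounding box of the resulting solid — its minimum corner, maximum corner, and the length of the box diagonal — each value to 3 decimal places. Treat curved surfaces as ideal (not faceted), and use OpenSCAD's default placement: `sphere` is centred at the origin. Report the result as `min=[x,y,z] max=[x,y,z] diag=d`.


A = translate([13, -5.6, 14.5]) sphere(r=16.4) → bbox [-3.4,-22,-1.9] .. [29.4,10.8,30.9]
B = sphere(r=9.7) → bbox [-9.7,-9.7,-9.7] .. [9.7,9.7,9.7]
lo = A.lo+B.lo = [-3.4-9.7, -22-9.7, -1.9-9.7] = [-13.100,-31.700,-11.600]
hi = A.hi+B.hi = [29.4+9.7, 10.8+9.7, 30.9+9.7] = [39.100,20.500,40.600]
diag = √(52.2²+52.2²+52.2²) = √8174.52 = 90.413

min=[-13.100,-31.700,-11.600] max=[39.100,20.500,40.600] diag=90.413


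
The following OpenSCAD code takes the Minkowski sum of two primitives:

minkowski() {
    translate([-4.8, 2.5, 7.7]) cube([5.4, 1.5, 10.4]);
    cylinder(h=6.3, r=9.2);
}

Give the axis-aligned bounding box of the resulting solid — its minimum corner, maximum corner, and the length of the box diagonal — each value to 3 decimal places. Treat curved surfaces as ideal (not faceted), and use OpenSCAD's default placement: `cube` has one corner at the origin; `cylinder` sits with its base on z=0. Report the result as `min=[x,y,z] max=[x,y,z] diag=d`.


A = translate([-4.8, 2.5, 7.7]) cube([5.4, 1.5, 10.4]) → bbox [-4.8,2.5,7.7] .. [0.6,4,18.1]
B = cylinder(h=6.3, r=9.2) → bbox [-9.2,-9.2,0] .. [9.2,9.2,6.3]
lo = A.lo+B.lo = [-4.8-9.2, 2.5-9.2, 7.7+0] = [-14.000,-6.700,7.700]
hi = A.hi+B.hi = [0.6+9.2, 4+9.2, 18.1+6.3] = [9.800,13.200,24.400]
diag = √(23.8²+19.9²+16.7²) = √1241.34 = 35.233

min=[-14.000,-6.700,7.700] max=[9.800,13.200,24.400] diag=35.233


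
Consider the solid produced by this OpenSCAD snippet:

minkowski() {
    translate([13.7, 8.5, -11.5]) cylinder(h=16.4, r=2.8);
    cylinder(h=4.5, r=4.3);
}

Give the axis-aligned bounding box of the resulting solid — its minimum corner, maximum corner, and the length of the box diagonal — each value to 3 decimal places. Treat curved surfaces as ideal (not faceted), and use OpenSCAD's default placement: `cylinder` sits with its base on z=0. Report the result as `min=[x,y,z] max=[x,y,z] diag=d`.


min=[6.600,1.400,-11.500] max=[20.800,15.600,9.400] diag=28.984

A = translate([13.7, 8.5, -11.5]) cylinder(h=16.4, r=2.8) → bbox [10.9,5.7,-11.5] .. [16.5,11.3,4.9]
B = cylinder(h=4.5, r=4.3) → bbox [-4.3,-4.3,0] .. [4.3,4.3,4.5]
lo = A.lo+B.lo = [10.9-4.3, 5.7-4.3, -11.5+0] = [6.600,1.400,-11.500]
hi = A.hi+B.hi = [16.5+4.3, 11.3+4.3, 4.9+4.5] = [20.800,15.600,9.400]
diag = √(14.2²+14.2²+20.9²) = √840.09 = 28.984


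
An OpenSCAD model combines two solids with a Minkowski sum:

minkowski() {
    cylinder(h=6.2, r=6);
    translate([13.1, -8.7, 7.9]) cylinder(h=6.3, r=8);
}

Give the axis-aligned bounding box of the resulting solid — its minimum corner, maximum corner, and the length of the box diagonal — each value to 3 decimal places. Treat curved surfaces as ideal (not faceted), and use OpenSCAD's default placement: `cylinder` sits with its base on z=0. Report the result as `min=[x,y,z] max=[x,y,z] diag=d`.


A = translate([13.1, -8.7, 7.9]) cylinder(h=6.3, r=8) → bbox [5.1,-16.7,7.9] .. [21.1,-0.7,14.2]
B = cylinder(h=6.2, r=6) → bbox [-6,-6,0] .. [6,6,6.2]
lo = A.lo+B.lo = [5.1-6, -16.7-6, 7.9+0] = [-0.900,-22.700,7.900]
hi = A.hi+B.hi = [21.1+6, -0.7+6, 14.2+6.2] = [27.100,5.300,20.400]
diag = √(28²+28²+12.5²) = √1724.25 = 41.524

min=[-0.900,-22.700,7.900] max=[27.100,5.300,20.400] diag=41.524


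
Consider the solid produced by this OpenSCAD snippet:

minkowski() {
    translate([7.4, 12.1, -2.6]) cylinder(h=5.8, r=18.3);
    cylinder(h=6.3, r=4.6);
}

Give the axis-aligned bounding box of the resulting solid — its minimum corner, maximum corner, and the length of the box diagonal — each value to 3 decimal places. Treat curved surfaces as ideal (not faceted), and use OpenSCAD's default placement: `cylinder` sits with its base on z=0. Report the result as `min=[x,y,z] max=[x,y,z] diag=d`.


min=[-15.500,-10.800,-2.600] max=[30.300,35.000,9.500] diag=65.892

A = translate([7.4, 12.1, -2.6]) cylinder(h=5.8, r=18.3) → bbox [-10.9,-6.2,-2.6] .. [25.7,30.4,3.2]
B = cylinder(h=6.3, r=4.6) → bbox [-4.6,-4.6,0] .. [4.6,4.6,6.3]
lo = A.lo+B.lo = [-10.9-4.6, -6.2-4.6, -2.6+0] = [-15.500,-10.800,-2.600]
hi = A.hi+B.hi = [25.7+4.6, 30.4+4.6, 3.2+6.3] = [30.300,35.000,9.500]
diag = √(45.8²+45.8²+12.1²) = √4341.69 = 65.892


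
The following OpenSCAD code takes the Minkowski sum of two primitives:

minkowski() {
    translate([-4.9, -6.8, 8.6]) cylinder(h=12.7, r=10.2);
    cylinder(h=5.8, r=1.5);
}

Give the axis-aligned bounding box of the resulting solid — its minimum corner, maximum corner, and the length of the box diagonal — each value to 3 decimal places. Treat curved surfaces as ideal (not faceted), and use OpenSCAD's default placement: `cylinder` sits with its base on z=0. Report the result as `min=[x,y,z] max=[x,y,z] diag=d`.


A = translate([-4.9, -6.8, 8.6]) cylinder(h=12.7, r=10.2) → bbox [-15.1,-17,8.6] .. [5.3,3.4,21.3]
B = cylinder(h=5.8, r=1.5) → bbox [-1.5,-1.5,0] .. [1.5,1.5,5.8]
lo = A.lo+B.lo = [-15.1-1.5, -17-1.5, 8.6+0] = [-16.600,-18.500,8.600]
hi = A.hi+B.hi = [5.3+1.5, 3.4+1.5, 21.3+5.8] = [6.800,4.900,27.100]
diag = √(23.4²+23.4²+18.5²) = √1437.37 = 37.913

min=[-16.600,-18.500,8.600] max=[6.800,4.900,27.100] diag=37.913


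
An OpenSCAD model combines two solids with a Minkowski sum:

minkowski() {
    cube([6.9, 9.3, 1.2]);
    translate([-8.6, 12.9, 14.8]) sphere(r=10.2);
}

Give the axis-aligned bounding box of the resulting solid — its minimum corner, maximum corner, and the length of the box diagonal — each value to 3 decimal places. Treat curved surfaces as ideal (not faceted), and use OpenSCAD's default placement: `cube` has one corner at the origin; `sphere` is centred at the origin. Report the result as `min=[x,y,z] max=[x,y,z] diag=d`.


min=[-18.800,2.700,4.600] max=[8.500,32.400,26.200] diag=45.760

A = translate([-8.6, 12.9, 14.8]) sphere(r=10.2) → bbox [-18.8,2.7,4.6] .. [1.6,23.1,25]
B = cube([6.9, 9.3, 1.2]) → bbox [0,0,0] .. [6.9,9.3,1.2]
lo = A.lo+B.lo = [-18.8+0, 2.7+0, 4.6+0] = [-18.800,2.700,4.600]
hi = A.hi+B.hi = [1.6+6.9, 23.1+9.3, 25+1.2] = [8.500,32.400,26.200]
diag = √(27.3²+29.7²+21.6²) = √2093.94 = 45.760


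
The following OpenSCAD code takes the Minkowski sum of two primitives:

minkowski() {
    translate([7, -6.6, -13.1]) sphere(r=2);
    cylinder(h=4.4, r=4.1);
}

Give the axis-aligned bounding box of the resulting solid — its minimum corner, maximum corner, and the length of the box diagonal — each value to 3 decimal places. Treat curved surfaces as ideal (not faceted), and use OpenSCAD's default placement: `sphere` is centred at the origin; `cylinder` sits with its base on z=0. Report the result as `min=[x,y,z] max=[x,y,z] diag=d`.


A = translate([7, -6.6, -13.1]) sphere(r=2) → bbox [5,-8.6,-15.1] .. [9,-4.6,-11.1]
B = cylinder(h=4.4, r=4.1) → bbox [-4.1,-4.1,0] .. [4.1,4.1,4.4]
lo = A.lo+B.lo = [5-4.1, -8.6-4.1, -15.1+0] = [0.900,-12.700,-15.100]
hi = A.hi+B.hi = [9+4.1, -4.6+4.1, -11.1+4.4] = [13.100,-0.500,-6.700]
diag = √(12.2²+12.2²+8.4²) = √368.24 = 19.190

min=[0.900,-12.700,-15.100] max=[13.100,-0.500,-6.700] diag=19.190


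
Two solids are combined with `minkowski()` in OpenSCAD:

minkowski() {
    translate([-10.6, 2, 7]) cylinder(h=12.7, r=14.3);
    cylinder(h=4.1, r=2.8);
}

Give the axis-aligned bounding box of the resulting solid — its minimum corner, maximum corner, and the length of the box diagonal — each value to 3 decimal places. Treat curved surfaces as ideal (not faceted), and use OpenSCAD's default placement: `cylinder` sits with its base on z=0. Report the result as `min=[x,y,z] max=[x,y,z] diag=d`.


min=[-27.700,-15.100,7.000] max=[6.500,19.100,23.800] diag=51.201

A = translate([-10.6, 2, 7]) cylinder(h=12.7, r=14.3) → bbox [-24.9,-12.3,7] .. [3.7,16.3,19.7]
B = cylinder(h=4.1, r=2.8) → bbox [-2.8,-2.8,0] .. [2.8,2.8,4.1]
lo = A.lo+B.lo = [-24.9-2.8, -12.3-2.8, 7+0] = [-27.700,-15.100,7.000]
hi = A.hi+B.hi = [3.7+2.8, 16.3+2.8, 19.7+4.1] = [6.500,19.100,23.800]
diag = √(34.2²+34.2²+16.8²) = √2621.52 = 51.201


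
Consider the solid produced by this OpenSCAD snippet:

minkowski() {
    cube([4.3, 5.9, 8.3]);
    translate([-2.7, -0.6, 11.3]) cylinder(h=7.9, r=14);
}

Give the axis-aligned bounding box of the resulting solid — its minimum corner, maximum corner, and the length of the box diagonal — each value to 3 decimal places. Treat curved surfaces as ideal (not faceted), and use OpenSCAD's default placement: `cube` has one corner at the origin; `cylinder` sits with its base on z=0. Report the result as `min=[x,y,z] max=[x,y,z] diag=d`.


min=[-16.700,-14.600,11.300] max=[15.600,19.300,27.500] diag=49.547

A = translate([-2.7, -0.6, 11.3]) cylinder(h=7.9, r=14) → bbox [-16.7,-14.6,11.3] .. [11.3,13.4,19.2]
B = cube([4.3, 5.9, 8.3]) → bbox [0,0,0] .. [4.3,5.9,8.3]
lo = A.lo+B.lo = [-16.7+0, -14.6+0, 11.3+0] = [-16.700,-14.600,11.300]
hi = A.hi+B.hi = [11.3+4.3, 13.4+5.9, 19.2+8.3] = [15.600,19.300,27.500]
diag = √(32.3²+33.9²+16.2²) = √2454.94 = 49.547


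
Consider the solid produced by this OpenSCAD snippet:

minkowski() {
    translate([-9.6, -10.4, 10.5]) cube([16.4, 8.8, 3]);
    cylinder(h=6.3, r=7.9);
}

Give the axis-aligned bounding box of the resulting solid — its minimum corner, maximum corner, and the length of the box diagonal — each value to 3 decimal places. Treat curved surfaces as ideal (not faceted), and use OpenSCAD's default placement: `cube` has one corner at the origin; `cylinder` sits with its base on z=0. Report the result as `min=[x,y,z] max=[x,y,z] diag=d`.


A = translate([-9.6, -10.4, 10.5]) cube([16.4, 8.8, 3]) → bbox [-9.6,-10.4,10.5] .. [6.8,-1.6,13.5]
B = cylinder(h=6.3, r=7.9) → bbox [-7.9,-7.9,0] .. [7.9,7.9,6.3]
lo = A.lo+B.lo = [-9.6-7.9, -10.4-7.9, 10.5+0] = [-17.500,-18.300,10.500]
hi = A.hi+B.hi = [6.8+7.9, -1.6+7.9, 13.5+6.3] = [14.700,6.300,19.800]
diag = √(32.2²+24.6²+9.3²) = √1728.49 = 41.575

min=[-17.500,-18.300,10.500] max=[14.700,6.300,19.800] diag=41.575


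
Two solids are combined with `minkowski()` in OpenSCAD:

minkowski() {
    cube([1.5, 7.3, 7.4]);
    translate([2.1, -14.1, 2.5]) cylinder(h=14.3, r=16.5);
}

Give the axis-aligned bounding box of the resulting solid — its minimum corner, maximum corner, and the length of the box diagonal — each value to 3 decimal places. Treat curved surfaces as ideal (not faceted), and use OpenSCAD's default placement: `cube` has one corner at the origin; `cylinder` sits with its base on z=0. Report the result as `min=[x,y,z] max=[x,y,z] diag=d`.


min=[-14.400,-30.600,2.500] max=[20.100,9.700,24.200] diag=57.317

A = translate([2.1, -14.1, 2.5]) cylinder(h=14.3, r=16.5) → bbox [-14.4,-30.6,2.5] .. [18.6,2.4,16.8]
B = cube([1.5, 7.3, 7.4]) → bbox [0,0,0] .. [1.5,7.3,7.4]
lo = A.lo+B.lo = [-14.4+0, -30.6+0, 2.5+0] = [-14.400,-30.600,2.500]
hi = A.hi+B.hi = [18.6+1.5, 2.4+7.3, 16.8+7.4] = [20.100,9.700,24.200]
diag = √(34.5²+40.3²+21.7²) = √3285.23 = 57.317


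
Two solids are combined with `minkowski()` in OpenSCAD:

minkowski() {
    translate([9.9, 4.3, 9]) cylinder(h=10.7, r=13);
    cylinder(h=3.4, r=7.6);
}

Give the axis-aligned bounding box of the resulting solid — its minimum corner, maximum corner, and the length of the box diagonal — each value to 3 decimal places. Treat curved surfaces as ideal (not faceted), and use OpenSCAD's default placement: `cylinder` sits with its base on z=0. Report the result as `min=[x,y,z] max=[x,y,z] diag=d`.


A = translate([9.9, 4.3, 9]) cylinder(h=10.7, r=13) → bbox [-3.1,-8.7,9] .. [22.9,17.3,19.7]
B = cylinder(h=3.4, r=7.6) → bbox [-7.6,-7.6,0] .. [7.6,7.6,3.4]
lo = A.lo+B.lo = [-3.1-7.6, -8.7-7.6, 9+0] = [-10.700,-16.300,9.000]
hi = A.hi+B.hi = [22.9+7.6, 17.3+7.6, 19.7+3.4] = [30.500,24.900,23.100]
diag = √(41.2²+41.2²+14.1²) = √3593.69 = 59.947

min=[-10.700,-16.300,9.000] max=[30.500,24.900,23.100] diag=59.947


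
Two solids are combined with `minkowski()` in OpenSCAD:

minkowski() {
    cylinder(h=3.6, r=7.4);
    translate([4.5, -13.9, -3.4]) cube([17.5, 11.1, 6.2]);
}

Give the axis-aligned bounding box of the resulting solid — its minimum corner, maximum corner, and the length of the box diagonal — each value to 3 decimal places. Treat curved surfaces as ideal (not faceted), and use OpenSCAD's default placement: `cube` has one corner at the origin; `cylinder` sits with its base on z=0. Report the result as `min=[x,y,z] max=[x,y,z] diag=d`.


min=[-2.900,-21.300,-3.400] max=[29.400,4.600,6.400] diag=42.546

A = translate([4.5, -13.9, -3.4]) cube([17.5, 11.1, 6.2]) → bbox [4.5,-13.9,-3.4] .. [22,-2.8,2.8]
B = cylinder(h=3.6, r=7.4) → bbox [-7.4,-7.4,0] .. [7.4,7.4,3.6]
lo = A.lo+B.lo = [4.5-7.4, -13.9-7.4, -3.4+0] = [-2.900,-21.300,-3.400]
hi = A.hi+B.hi = [22+7.4, -2.8+7.4, 2.8+3.6] = [29.400,4.600,6.400]
diag = √(32.3²+25.9²+9.8²) = √1810.14 = 42.546


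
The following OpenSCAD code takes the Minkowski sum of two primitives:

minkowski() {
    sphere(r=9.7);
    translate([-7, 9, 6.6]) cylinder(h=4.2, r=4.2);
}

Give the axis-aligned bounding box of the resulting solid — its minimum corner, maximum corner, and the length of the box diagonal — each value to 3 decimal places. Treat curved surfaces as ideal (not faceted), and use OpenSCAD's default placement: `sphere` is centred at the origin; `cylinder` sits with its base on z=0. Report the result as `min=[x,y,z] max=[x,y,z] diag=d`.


A = translate([-7, 9, 6.6]) cylinder(h=4.2, r=4.2) → bbox [-11.2,4.8,6.6] .. [-2.8,13.2,10.8]
B = sphere(r=9.7) → bbox [-9.7,-9.7,-9.7] .. [9.7,9.7,9.7]
lo = A.lo+B.lo = [-11.2-9.7, 4.8-9.7, 6.6-9.7] = [-20.900,-4.900,-3.100]
hi = A.hi+B.hi = [-2.8+9.7, 13.2+9.7, 10.8+9.7] = [6.900,22.900,20.500]
diag = √(27.8²+27.8²+23.6²) = √2102.64 = 45.855

min=[-20.900,-4.900,-3.100] max=[6.900,22.900,20.500] diag=45.855
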